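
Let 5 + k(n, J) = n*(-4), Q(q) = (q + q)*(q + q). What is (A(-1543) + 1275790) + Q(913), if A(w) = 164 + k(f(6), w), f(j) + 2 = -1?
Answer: 4610237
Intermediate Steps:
Q(q) = 4*q**2 (Q(q) = (2*q)*(2*q) = 4*q**2)
f(j) = -3 (f(j) = -2 - 1 = -3)
k(n, J) = -5 - 4*n (k(n, J) = -5 + n*(-4) = -5 - 4*n)
A(w) = 171 (A(w) = 164 + (-5 - 4*(-3)) = 164 + (-5 + 12) = 164 + 7 = 171)
(A(-1543) + 1275790) + Q(913) = (171 + 1275790) + 4*913**2 = 1275961 + 4*833569 = 1275961 + 3334276 = 4610237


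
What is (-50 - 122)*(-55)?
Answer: 9460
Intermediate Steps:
(-50 - 122)*(-55) = -172*(-55) = 9460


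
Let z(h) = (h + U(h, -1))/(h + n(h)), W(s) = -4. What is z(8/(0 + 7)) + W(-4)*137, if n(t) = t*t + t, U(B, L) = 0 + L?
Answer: -96441/176 ≈ -547.96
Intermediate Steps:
U(B, L) = L
n(t) = t + t² (n(t) = t² + t = t + t²)
z(h) = (-1 + h)/(h + h*(1 + h)) (z(h) = (h - 1)/(h + h*(1 + h)) = (-1 + h)/(h + h*(1 + h)))
z(8/(0 + 7)) + W(-4)*137 = (-1 + 8/(0 + 7))/(((8/(0 + 7)))*(2 + 8/(0 + 7))) - 4*137 = (-1 + 8/7)/(((8/7))*(2 + 8/7)) - 548 = (-1 + 8*(⅐))/(((8*(⅐)))*(2 + 8*(⅐))) - 548 = (-1 + 8/7)/((8/7)*(2 + 8/7)) - 548 = (7/8)*(⅐)/(22/7) - 548 = (7/8)*(7/22)*(⅐) - 548 = 7/176 - 548 = -96441/176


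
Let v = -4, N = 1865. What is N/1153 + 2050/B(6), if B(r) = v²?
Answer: 1196745/9224 ≈ 129.74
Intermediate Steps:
B(r) = 16 (B(r) = (-4)² = 16)
N/1153 + 2050/B(6) = 1865/1153 + 2050/16 = 1865*(1/1153) + 2050*(1/16) = 1865/1153 + 1025/8 = 1196745/9224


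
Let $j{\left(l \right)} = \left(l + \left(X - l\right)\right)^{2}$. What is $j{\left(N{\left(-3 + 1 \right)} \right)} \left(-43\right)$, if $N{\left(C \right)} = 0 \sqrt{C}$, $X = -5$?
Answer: $-1075$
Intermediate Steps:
$N{\left(C \right)} = 0$
$j{\left(l \right)} = 25$ ($j{\left(l \right)} = \left(l - \left(5 + l\right)\right)^{2} = \left(-5\right)^{2} = 25$)
$j{\left(N{\left(-3 + 1 \right)} \right)} \left(-43\right) = 25 \left(-43\right) = -1075$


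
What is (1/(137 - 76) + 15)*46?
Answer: 42136/61 ≈ 690.75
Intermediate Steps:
(1/(137 - 76) + 15)*46 = (1/61 + 15)*46 = (916/61)*46 = 42136/61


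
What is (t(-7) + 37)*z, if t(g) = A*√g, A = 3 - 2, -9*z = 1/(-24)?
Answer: 37/216 + I*√7/216 ≈ 0.1713 + 0.012249*I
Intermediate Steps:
z = 1/216 (z = -⅑/(-24) = -⅑*(-1/24) = 1/216 ≈ 0.0046296)
A = 1
t(g) = √g (t(g) = 1*√g = √g)
(t(-7) + 37)*z = (√(-7) + 37)*(1/216) = (I*√7 + 37)*(1/216) = (37 + I*√7)*(1/216) = 37/216 + I*√7/216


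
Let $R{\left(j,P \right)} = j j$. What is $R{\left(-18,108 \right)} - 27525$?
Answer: $-27201$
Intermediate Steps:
$R{\left(j,P \right)} = j^{2}$
$R{\left(-18,108 \right)} - 27525 = \left(-18\right)^{2} - 27525 = 324 - 27525 = -27201$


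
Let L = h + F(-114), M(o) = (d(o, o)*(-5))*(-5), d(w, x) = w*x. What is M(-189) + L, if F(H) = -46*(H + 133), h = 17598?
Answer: 909749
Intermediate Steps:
M(o) = 25*o**2 (M(o) = ((o*o)*(-5))*(-5) = (o**2*(-5))*(-5) = -5*o**2*(-5) = 25*o**2)
F(H) = -6118 - 46*H (F(H) = -46*(133 + H) = -6118 - 46*H)
L = 16724 (L = 17598 + (-6118 - 46*(-114)) = 17598 + (-6118 + 5244) = 17598 - 874 = 16724)
M(-189) + L = 25*(-189)**2 + 16724 = 25*35721 + 16724 = 893025 + 16724 = 909749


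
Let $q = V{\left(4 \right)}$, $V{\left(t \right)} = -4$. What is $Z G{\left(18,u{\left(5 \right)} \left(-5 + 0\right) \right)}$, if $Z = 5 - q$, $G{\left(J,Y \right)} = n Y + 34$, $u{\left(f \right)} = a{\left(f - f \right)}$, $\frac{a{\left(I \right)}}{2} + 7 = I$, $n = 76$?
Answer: $48186$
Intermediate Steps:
$q = -4$
$a{\left(I \right)} = -14 + 2 I$
$u{\left(f \right)} = -14$ ($u{\left(f \right)} = -14 + 2 \left(f - f\right) = -14 + 2 \cdot 0 = -14 + 0 = -14$)
$G{\left(J,Y \right)} = 34 + 76 Y$ ($G{\left(J,Y \right)} = 76 Y + 34 = 34 + 76 Y$)
$Z = 9$ ($Z = 5 - -4 = 5 + 4 = 9$)
$Z G{\left(18,u{\left(5 \right)} \left(-5 + 0\right) \right)} = 9 \left(34 + 76 \left(- 14 \left(-5 + 0\right)\right)\right) = 9 \left(34 + 76 \left(\left(-14\right) \left(-5\right)\right)\right) = 9 \left(34 + 76 \cdot 70\right) = 9 \left(34 + 5320\right) = 9 \cdot 5354 = 48186$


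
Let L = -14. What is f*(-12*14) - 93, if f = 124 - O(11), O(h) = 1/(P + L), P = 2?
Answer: -20939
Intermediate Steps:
O(h) = -1/12 (O(h) = 1/(2 - 14) = 1/(-12) = -1/12)
f = 1489/12 (f = 124 - 1*(-1/12) = 124 + 1/12 = 1489/12 ≈ 124.08)
f*(-12*14) - 93 = 1489*(-12*14)/12 - 93 = (1489/12)*(-168) - 93 = -20846 - 93 = -20939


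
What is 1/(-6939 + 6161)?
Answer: -1/778 ≈ -0.0012853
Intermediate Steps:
1/(-6939 + 6161) = 1/(-778) = -1/778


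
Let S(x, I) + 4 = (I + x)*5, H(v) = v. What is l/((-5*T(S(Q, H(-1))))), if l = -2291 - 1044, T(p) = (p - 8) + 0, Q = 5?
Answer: 667/8 ≈ 83.375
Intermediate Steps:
S(x, I) = -4 + 5*I + 5*x (S(x, I) = -4 + (I + x)*5 = -4 + (5*I + 5*x) = -4 + 5*I + 5*x)
T(p) = -8 + p (T(p) = (-8 + p) + 0 = -8 + p)
l = -3335
l/((-5*T(S(Q, H(-1))))) = -3335*(-1/(5*(-8 + (-4 + 5*(-1) + 5*5)))) = -3335*(-1/(5*(-8 + (-4 - 5 + 25)))) = -3335*(-1/(5*(-8 + 16))) = -3335/((-5*8)) = -3335/(-40) = -3335*(-1/40) = 667/8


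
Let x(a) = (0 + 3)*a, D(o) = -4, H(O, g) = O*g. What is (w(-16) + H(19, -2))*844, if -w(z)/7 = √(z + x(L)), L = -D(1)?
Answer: -32072 - 11816*I ≈ -32072.0 - 11816.0*I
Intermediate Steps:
L = 4 (L = -1*(-4) = 4)
x(a) = 3*a
w(z) = -7*√(12 + z) (w(z) = -7*√(z + 3*4) = -7*√(z + 12) = -7*√(12 + z))
(w(-16) + H(19, -2))*844 = (-7*√(12 - 16) + 19*(-2))*844 = (-14*I - 38)*844 = (-38 - 14*I)*844 = -32072 - 11816*I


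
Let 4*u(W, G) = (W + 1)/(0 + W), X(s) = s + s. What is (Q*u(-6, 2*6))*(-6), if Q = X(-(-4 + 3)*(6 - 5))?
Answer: -5/2 ≈ -2.5000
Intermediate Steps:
X(s) = 2*s
Q = 2 (Q = 2*(-(-4 + 3)*(6 - 5)) = 2*(-(-1)) = 2*(-1*(-1)) = 2*1 = 2)
u(W, G) = (1 + W)/(4*W) (u(W, G) = ((W + 1)/(0 + W))/4 = ((1 + W)/W)/4 = (1 + W)/(4*W))
(Q*u(-6, 2*6))*(-6) = (2*((¼)*(1 - 6)/(-6)))*(-6) = (2*((¼)*(-⅙)*(-5)))*(-6) = (2*(5/24))*(-6) = (5/12)*(-6) = -5/2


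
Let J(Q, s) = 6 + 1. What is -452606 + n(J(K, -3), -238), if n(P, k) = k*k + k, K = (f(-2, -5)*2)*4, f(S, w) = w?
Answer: -396200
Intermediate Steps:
K = -40 (K = -5*2*4 = -10*4 = -40)
J(Q, s) = 7
n(P, k) = k + k**2 (n(P, k) = k**2 + k = k + k**2)
-452606 + n(J(K, -3), -238) = -452606 - 238*(1 - 238) = -452606 - 238*(-237) = -452606 + 56406 = -396200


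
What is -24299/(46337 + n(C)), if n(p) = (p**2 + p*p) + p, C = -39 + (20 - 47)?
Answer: -24299/54983 ≈ -0.44194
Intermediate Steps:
C = -66 (C = -39 - 27 = -66)
n(p) = p + 2*p**2 (n(p) = (p**2 + p**2) + p = 2*p**2 + p = p + 2*p**2)
-24299/(46337 + n(C)) = -24299/(46337 - 66*(1 + 2*(-66))) = -24299/(46337 - 66*(1 - 132)) = -24299/(46337 - 66*(-131)) = -24299/(46337 + 8646) = -24299/54983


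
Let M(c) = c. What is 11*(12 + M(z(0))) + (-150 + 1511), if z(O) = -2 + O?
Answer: 1471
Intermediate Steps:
11*(12 + M(z(0))) + (-150 + 1511) = 11*(12 + (-2 + 0)) + (-150 + 1511) = 11*(12 - 2) + 1361 = 11*10 + 1361 = 110 + 1361 = 1471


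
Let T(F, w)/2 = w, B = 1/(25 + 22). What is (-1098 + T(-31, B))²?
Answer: 2662972816/2209 ≈ 1.2055e+6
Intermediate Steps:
B = 1/47 ≈ 0.021277
T(F, w) = 2*w
(-1098 + T(-31, B))² = (-1098 + 2*(1/47))² = (-1098 + 2/47)² = (-51604/47)² = 2662972816/2209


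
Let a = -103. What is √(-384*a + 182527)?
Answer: √222079 ≈ 471.25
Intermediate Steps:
√(-384*a + 182527) = √(-384*(-103) + 182527) = √(39552 + 182527) = √222079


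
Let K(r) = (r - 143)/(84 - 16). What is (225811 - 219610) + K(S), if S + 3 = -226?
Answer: 105324/17 ≈ 6195.5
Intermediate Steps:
S = -229 (S = -3 - 226 = -229)
K(r) = -143/68 + r/68 (K(r) = (-143 + r)/68 = (-143 + r)*(1/68) = -143/68 + r/68)
(225811 - 219610) + K(S) = (225811 - 219610) + (-143/68 + (1/68)*(-229)) = 6201 + (-143/68 - 229/68) = 6201 - 93/17 = 105324/17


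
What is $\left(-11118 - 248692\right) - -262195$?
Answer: $2385$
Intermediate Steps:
$\left(-11118 - 248692\right) - -262195 = -259810 + 262195 = 2385$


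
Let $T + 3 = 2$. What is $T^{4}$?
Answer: $1$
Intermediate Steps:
$T = -1$ ($T = -3 + 2 = -1$)
$T^{4} = \left(-1\right)^{4} = 1$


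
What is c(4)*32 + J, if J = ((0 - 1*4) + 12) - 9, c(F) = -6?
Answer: -193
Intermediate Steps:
J = -1 (J = ((0 - 4) + 12) - 9 = (-4 + 12) - 9 = 8 - 9 = -1)
c(4)*32 + J = -6*32 - 1 = -192 - 1 = -193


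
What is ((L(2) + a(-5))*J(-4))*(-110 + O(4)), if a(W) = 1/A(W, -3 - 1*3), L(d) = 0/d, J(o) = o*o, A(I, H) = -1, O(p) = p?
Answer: 1696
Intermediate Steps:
J(o) = o**2
L(d) = 0
a(W) = -1 (a(W) = 1/(-1) = -1)
((L(2) + a(-5))*J(-4))*(-110 + O(4)) = ((0 - 1)*(-4)**2)*(-110 + 4) = -1*16*(-106) = -16*(-106) = 1696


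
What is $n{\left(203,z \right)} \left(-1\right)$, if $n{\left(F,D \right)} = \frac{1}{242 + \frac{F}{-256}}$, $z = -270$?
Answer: $- \frac{256}{61749} \approx -0.0041458$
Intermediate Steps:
$n{\left(F,D \right)} = \frac{1}{242 - \frac{F}{256}}$ ($n{\left(F,D \right)} = \frac{1}{242 + F \left(- \frac{1}{256}\right)} = \frac{1}{242 - \frac{F}{256}}$)
$n{\left(203,z \right)} \left(-1\right) = - \frac{256}{-61952 + 203} \left(-1\right) = - \frac{256}{-61749} \left(-1\right) = \left(-256\right) \left(- \frac{1}{61749}\right) \left(-1\right) = \frac{256}{61749} \left(-1\right) = - \frac{256}{61749}$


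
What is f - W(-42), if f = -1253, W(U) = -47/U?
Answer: -52673/42 ≈ -1254.1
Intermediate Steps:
f - W(-42) = -1253 - (-47)/(-42) = -1253 - (-47)*(-1)/42 = -1253 - 1*47/42 = -1253 - 47/42 = -52673/42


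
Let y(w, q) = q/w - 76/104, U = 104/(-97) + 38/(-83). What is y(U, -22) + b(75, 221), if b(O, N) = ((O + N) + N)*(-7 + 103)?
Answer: 7949956253/160134 ≈ 49646.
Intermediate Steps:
b(O, N) = 96*O + 192*N (b(O, N) = ((N + O) + N)*96 = (O + 2*N)*96 = 96*O + 192*N)
U = -12318/8051 (U = 104*(-1/97) + 38*(-1/83) = -104/97 - 38/83 = -12318/8051 ≈ -1.5300)
y(w, q) = -19/26 + q/w (y(w, q) = q/w - 76*1/104 = q/w - 19/26 = -19/26 + q/w)
y(U, -22) + b(75, 221) = (-19/26 - 22/(-12318/8051)) + (96*75 + 192*221) = (-19/26 - 22*(-8051/12318)) + (7200 + 42432) = (-19/26 + 88561/6159) + 49632 = 2185565/160134 + 49632 = 7949956253/160134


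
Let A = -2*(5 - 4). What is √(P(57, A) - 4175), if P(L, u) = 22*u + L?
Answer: I*√4162 ≈ 64.514*I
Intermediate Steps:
A = -2 (A = -2*1 = -2)
P(L, u) = L + 22*u
√(P(57, A) - 4175) = √((57 + 22*(-2)) - 4175) = √((57 - 44) - 4175) = √(13 - 4175) = √(-4162) = I*√4162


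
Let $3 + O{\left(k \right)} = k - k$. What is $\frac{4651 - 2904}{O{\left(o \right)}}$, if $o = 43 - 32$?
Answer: $- \frac{1747}{3} \approx -582.33$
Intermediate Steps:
$o = 11$
$O{\left(k \right)} = -3$ ($O{\left(k \right)} = -3 + \left(k - k\right) = -3 + 0 = -3$)
$\frac{4651 - 2904}{O{\left(o \right)}} = \frac{4651 - 2904}{-3} = 1747 \left(- \frac{1}{3}\right) = - \frac{1747}{3}$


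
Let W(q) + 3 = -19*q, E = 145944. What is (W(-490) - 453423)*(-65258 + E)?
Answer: -35833943576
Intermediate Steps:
W(q) = -3 - 19*q
(W(-490) - 453423)*(-65258 + E) = ((-3 - 19*(-490)) - 453423)*(-65258 + 145944) = ((-3 + 9310) - 453423)*80686 = (9307 - 453423)*80686 = -444116*80686 = -35833943576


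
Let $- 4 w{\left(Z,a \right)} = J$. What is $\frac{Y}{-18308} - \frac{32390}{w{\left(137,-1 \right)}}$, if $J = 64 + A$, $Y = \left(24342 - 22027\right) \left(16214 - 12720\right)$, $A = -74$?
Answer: $- \frac{122643529}{9154} \approx -13398.0$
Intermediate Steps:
$Y = 8088610$ ($Y = 2315 \cdot 3494 = 8088610$)
$J = -10$ ($J = 64 - 74 = -10$)
$w{\left(Z,a \right)} = \frac{5}{2}$ ($w{\left(Z,a \right)} = \left(- \frac{1}{4}\right) \left(-10\right) = \frac{5}{2}$)
$\frac{Y}{-18308} - \frac{32390}{w{\left(137,-1 \right)}} = \frac{8088610}{-18308} - \frac{32390}{\frac{5}{2}} = 8088610 \left(- \frac{1}{18308}\right) - 12956 = - \frac{4044305}{9154} - 12956 = - \frac{122643529}{9154}$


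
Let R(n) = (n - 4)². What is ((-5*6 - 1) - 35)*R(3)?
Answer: -66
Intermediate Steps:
R(n) = (-4 + n)²
((-5*6 - 1) - 35)*R(3) = ((-5*6 - 1) - 35)*(-4 + 3)² = ((-30 - 1) - 35)*(-1)² = (-31 - 35)*1 = -66*1 = -66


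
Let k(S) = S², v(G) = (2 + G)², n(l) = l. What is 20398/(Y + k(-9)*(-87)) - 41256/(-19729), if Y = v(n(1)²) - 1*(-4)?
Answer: -56118719/69386893 ≈ -0.80878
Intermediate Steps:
Y = 13 (Y = (2 + 1²)² - 1*(-4) = (2 + 1)² + 4 = 3² + 4 = 9 + 4 = 13)
20398/(Y + k(-9)*(-87)) - 41256/(-19729) = 20398/(13 + (-9)²*(-87)) - 41256/(-19729) = 20398/(13 + 81*(-87)) - 41256*(-1/19729) = 20398/(13 - 7047) + 41256/19729 = 20398/(-7034) + 41256/19729 = 20398*(-1/7034) + 41256/19729 = -10199/3517 + 41256/19729 = -56118719/69386893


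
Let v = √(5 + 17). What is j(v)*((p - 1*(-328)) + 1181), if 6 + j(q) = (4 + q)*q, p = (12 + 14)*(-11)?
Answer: 19568 + 4892*√22 ≈ 42514.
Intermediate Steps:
p = -286 (p = 26*(-11) = -286)
v = √22 ≈ 4.6904
j(q) = -6 + q*(4 + q) (j(q) = -6 + (4 + q)*q = -6 + q*(4 + q))
j(v)*((p - 1*(-328)) + 1181) = (-6 + (√22)² + 4*√22)*((-286 - 1*(-328)) + 1181) = (-6 + 22 + 4*√22)*((-286 + 328) + 1181) = (16 + 4*√22)*(42 + 1181) = (16 + 4*√22)*1223 = 19568 + 4892*√22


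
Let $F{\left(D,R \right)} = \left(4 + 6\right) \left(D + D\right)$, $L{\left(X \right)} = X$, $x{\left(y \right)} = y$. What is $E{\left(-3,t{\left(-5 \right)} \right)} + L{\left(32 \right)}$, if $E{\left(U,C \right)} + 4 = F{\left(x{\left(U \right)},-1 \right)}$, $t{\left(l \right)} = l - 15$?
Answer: $-32$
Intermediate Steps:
$t{\left(l \right)} = -15 + l$ ($t{\left(l \right)} = l - 15 = -15 + l$)
$F{\left(D,R \right)} = 20 D$ ($F{\left(D,R \right)} = 10 \cdot 2 D = 20 D$)
$E{\left(U,C \right)} = -4 + 20 U$
$E{\left(-3,t{\left(-5 \right)} \right)} + L{\left(32 \right)} = \left(-4 + 20 \left(-3\right)\right) + 32 = \left(-4 - 60\right) + 32 = -64 + 32 = -32$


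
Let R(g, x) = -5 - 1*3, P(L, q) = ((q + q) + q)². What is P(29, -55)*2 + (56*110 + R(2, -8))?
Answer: 60602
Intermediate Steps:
P(L, q) = 9*q² (P(L, q) = (2*q + q)² = (3*q)² = 9*q²)
R(g, x) = -8 (R(g, x) = -5 - 3 = -8)
P(29, -55)*2 + (56*110 + R(2, -8)) = (9*(-55)²)*2 + (56*110 - 8) = (9*3025)*2 + (6160 - 8) = 27225*2 + 6152 = 54450 + 6152 = 60602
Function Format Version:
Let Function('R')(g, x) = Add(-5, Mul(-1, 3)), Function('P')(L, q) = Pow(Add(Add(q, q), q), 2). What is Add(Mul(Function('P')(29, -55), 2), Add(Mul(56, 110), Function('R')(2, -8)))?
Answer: 60602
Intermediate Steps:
Function('P')(L, q) = Mul(9, Pow(q, 2)) (Function('P')(L, q) = Pow(Add(Mul(2, q), q), 2) = Pow(Mul(3, q), 2) = Mul(9, Pow(q, 2)))
Function('R')(g, x) = -8 (Function('R')(g, x) = Add(-5, -3) = -8)
Add(Mul(Function('P')(29, -55), 2), Add(Mul(56, 110), Function('R')(2, -8))) = Add(Mul(Mul(9, Pow(-55, 2)), 2), Add(Mul(56, 110), -8)) = Add(Mul(Mul(9, 3025), 2), Add(6160, -8)) = Add(Mul(27225, 2), 6152) = Add(54450, 6152) = 60602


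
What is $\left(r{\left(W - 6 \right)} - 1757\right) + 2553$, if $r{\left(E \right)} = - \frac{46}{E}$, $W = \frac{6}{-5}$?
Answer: $\frac{14443}{18} \approx 802.39$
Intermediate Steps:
$W = - \frac{6}{5}$ ($W = 6 \left(- \frac{1}{5}\right) = - \frac{6}{5} \approx -1.2$)
$\left(r{\left(W - 6 \right)} - 1757\right) + 2553 = \left(- \frac{46}{- \frac{6}{5} - 6} - 1757\right) + 2553 = \left(- \frac{46}{- \frac{36}{5}} - 1757\right) + 2553 = \left(\left(-46\right) \left(- \frac{5}{36}\right) - 1757\right) + 2553 = \left(\frac{115}{18} - 1757\right) + 2553 = - \frac{31511}{18} + 2553 = \frac{14443}{18}$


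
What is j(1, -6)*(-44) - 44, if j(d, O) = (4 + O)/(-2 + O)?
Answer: -55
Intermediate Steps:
j(d, O) = (4 + O)/(-2 + O)
j(1, -6)*(-44) - 44 = ((4 - 6)/(-2 - 6))*(-44) - 44 = (-2/(-8))*(-44) - 44 = -⅛*(-2)*(-44) - 44 = (¼)*(-44) - 44 = -11 - 44 = -55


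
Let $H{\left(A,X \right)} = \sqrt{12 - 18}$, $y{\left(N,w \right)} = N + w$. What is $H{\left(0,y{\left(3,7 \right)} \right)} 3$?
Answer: $3 i \sqrt{6} \approx 7.3485 i$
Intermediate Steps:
$H{\left(A,X \right)} = i \sqrt{6}$ ($H{\left(A,X \right)} = \sqrt{-6} = i \sqrt{6}$)
$H{\left(0,y{\left(3,7 \right)} \right)} 3 = i \sqrt{6} \cdot 3 = 3 i \sqrt{6}$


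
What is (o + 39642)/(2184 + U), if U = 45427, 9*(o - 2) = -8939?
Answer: 347857/428499 ≈ 0.81180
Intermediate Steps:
o = -8921/9 (o = 2 + (⅑)*(-8939) = 2 - 8939/9 = -8921/9 ≈ -991.22)
(o + 39642)/(2184 + U) = (-8921/9 + 39642)/(2184 + 45427) = (347857/9)/47611 = (347857/9)*(1/47611) = 347857/428499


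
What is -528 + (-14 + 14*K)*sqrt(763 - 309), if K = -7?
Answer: -528 - 112*sqrt(454) ≈ -2914.4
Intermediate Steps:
-528 + (-14 + 14*K)*sqrt(763 - 309) = -528 + (-14 + 14*(-7))*sqrt(763 - 309) = -528 + (-14 - 98)*sqrt(454) = -528 - 112*sqrt(454)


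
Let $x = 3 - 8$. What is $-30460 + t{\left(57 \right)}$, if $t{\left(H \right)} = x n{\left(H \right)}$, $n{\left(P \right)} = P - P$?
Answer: $-30460$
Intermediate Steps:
$n{\left(P \right)} = 0$
$x = -5$ ($x = 3 - 8 = -5$)
$t{\left(H \right)} = 0$ ($t{\left(H \right)} = \left(-5\right) 0 = 0$)
$-30460 + t{\left(57 \right)} = -30460 + 0 = -30460$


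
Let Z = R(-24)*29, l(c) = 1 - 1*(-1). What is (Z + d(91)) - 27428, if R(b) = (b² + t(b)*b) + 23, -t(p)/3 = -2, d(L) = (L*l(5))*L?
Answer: 2329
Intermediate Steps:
l(c) = 2 (l(c) = 1 + 1 = 2)
d(L) = 2*L² (d(L) = (L*2)*L = (2*L)*L = 2*L²)
t(p) = 6 (t(p) = -3*(-2) = 6)
R(b) = 23 + b² + 6*b (R(b) = (b² + 6*b) + 23 = 23 + b² + 6*b)
Z = 13195 (Z = (23 + (-24)² + 6*(-24))*29 = (23 + 576 - 144)*29 = 455*29 = 13195)
(Z + d(91)) - 27428 = (13195 + 2*91²) - 27428 = (13195 + 2*8281) - 27428 = (13195 + 16562) - 27428 = 29757 - 27428 = 2329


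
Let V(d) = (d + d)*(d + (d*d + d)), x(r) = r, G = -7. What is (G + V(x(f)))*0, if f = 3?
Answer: 0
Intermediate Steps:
V(d) = 2*d*(d**2 + 2*d) (V(d) = (2*d)*(d + (d**2 + d)) = (2*d)*(d + (d + d**2)) = (2*d)*(d**2 + 2*d) = 2*d*(d**2 + 2*d))
(G + V(x(f)))*0 = (-7 + 2*3**2*(2 + 3))*0 = (-7 + 2*9*5)*0 = (-7 + 90)*0 = 83*0 = 0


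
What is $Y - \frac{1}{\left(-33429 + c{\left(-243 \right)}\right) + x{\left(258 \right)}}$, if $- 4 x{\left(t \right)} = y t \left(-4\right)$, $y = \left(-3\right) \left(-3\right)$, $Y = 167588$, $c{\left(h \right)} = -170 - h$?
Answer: $\frac{5200925993}{31034} \approx 1.6759 \cdot 10^{5}$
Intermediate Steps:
$y = 9$
$x{\left(t \right)} = 9 t$ ($x{\left(t \right)} = - \frac{9 t \left(-4\right)}{4} = - \frac{\left(-36\right) t}{4} = 9 t$)
$Y - \frac{1}{\left(-33429 + c{\left(-243 \right)}\right) + x{\left(258 \right)}} = 167588 - \frac{1}{\left(-33429 - -73\right) + 9 \cdot 258} = 167588 - \frac{1}{\left(-33429 + \left(-170 + 243\right)\right) + 2322} = 167588 - \frac{1}{\left(-33429 + 73\right) + 2322} = 167588 - \frac{1}{-33356 + 2322} = 167588 - \frac{1}{-31034} = 167588 - - \frac{1}{31034} = 167588 + \frac{1}{31034} = \frac{5200925993}{31034}$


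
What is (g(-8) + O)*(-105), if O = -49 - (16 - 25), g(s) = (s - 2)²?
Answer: -6300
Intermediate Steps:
g(s) = (-2 + s)²
O = -40 (O = -49 - 1*(-9) = -49 + 9 = -40)
(g(-8) + O)*(-105) = ((-2 - 8)² - 40)*(-105) = ((-10)² - 40)*(-105) = (100 - 40)*(-105) = 60*(-105) = -6300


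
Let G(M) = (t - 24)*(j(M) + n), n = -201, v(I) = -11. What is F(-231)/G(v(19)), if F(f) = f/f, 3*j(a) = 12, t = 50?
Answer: -1/5122 ≈ -0.00019524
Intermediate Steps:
j(a) = 4 (j(a) = (⅓)*12 = 4)
F(f) = 1
G(M) = -5122 (G(M) = (50 - 24)*(4 - 201) = 26*(-197) = -5122)
F(-231)/G(v(19)) = 1/(-5122) = 1*(-1/5122) = -1/5122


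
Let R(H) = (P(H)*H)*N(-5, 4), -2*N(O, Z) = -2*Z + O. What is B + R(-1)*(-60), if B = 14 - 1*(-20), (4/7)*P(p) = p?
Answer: -1297/2 ≈ -648.50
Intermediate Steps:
P(p) = 7*p/4
B = 34 (B = 14 + 20 = 34)
N(O, Z) = Z - O/2 (N(O, Z) = -(-2*Z + O)/2 = -(O - 2*Z)/2 = Z - O/2)
R(H) = 91*H²/8 (R(H) = ((7*H/4)*H)*(4 - ½*(-5)) = (7*H²/4)*(4 + 5/2) = (7*H²/4)*(13/2) = 91*H²/8)
B + R(-1)*(-60) = 34 + ((91/8)*(-1)²)*(-60) = 34 + ((91/8)*1)*(-60) = 34 + (91/8)*(-60) = 34 - 1365/2 = -1297/2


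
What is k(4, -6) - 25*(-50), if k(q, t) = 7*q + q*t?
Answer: 1254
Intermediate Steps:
k(4, -6) - 25*(-50) = 4*(7 - 6) - 25*(-50) = 4*1 + 1250 = 4 + 1250 = 1254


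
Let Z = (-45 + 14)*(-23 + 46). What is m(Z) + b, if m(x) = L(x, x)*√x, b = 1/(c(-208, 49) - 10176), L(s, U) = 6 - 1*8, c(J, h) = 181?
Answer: -1/9995 - 2*I*√713 ≈ -0.00010005 - 53.404*I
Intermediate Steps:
L(s, U) = -2 (L(s, U) = 6 - 8 = -2)
b = -1/9995 (b = 1/(181 - 10176) = 1/(-9995) = -1/9995 ≈ -0.00010005)
Z = -713 (Z = -31*23 = -713)
m(x) = -2*√x
m(Z) + b = -2*I*√713 - 1/9995 = -1/9995 - 2*I*√713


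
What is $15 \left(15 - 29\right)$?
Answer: $-210$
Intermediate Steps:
$15 \left(15 - 29\right) = 15 \left(-14\right) = -210$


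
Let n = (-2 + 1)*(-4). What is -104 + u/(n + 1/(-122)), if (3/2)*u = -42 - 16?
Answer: -166096/1461 ≈ -113.69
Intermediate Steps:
u = -116/3 (u = 2*(-42 - 16)/3 = (⅔)*(-58) = -116/3 ≈ -38.667)
n = 4 (n = -1*(-4) = 4)
-104 + u/(n + 1/(-122)) = -104 - 116/(3*(4 + 1/(-122))) = -104 - 116/(3*(4 - 1/122)) = -104 - 116/(3*487/122) = -104 - 116/3*122/487 = -104 - 14152/1461 = -166096/1461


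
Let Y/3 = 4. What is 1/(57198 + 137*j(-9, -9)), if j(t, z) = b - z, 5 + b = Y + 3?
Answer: 1/59801 ≈ 1.6722e-5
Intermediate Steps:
Y = 12 (Y = 3*4 = 12)
b = 10 (b = -5 + (12 + 3) = -5 + 15 = 10)
j(t, z) = 10 - z
1/(57198 + 137*j(-9, -9)) = 1/(57198 + 137*(10 - 1*(-9))) = 1/(57198 + 137*(10 + 9)) = 1/(57198 + 137*19) = 1/(57198 + 2603) = 1/59801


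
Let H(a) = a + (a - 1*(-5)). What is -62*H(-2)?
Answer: -62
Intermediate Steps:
H(a) = 5 + 2*a (H(a) = a + (a + 5) = a + (5 + a) = 5 + 2*a)
-62*H(-2) = -62*(5 + 2*(-2)) = -62*(5 - 4) = -62*1 = -62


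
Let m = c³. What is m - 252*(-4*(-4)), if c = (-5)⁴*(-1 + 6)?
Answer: 30517574093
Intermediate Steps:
c = 3125 (c = 625*5 = 3125)
m = 30517578125 (m = 3125³ = 30517578125)
m - 252*(-4*(-4)) = 30517578125 - 252*(-4*(-4)) = 30517578125 - 252*16 = 30517578125 - 1*4032 = 30517578125 - 4032 = 30517574093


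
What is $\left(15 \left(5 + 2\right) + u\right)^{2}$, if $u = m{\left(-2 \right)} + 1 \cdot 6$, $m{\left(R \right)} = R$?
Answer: $11881$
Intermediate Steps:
$u = 4$ ($u = -2 + 1 \cdot 6 = -2 + 6 = 4$)
$\left(15 \left(5 + 2\right) + u\right)^{2} = \left(15 \left(5 + 2\right) + 4\right)^{2} = \left(15 \cdot 7 + 4\right)^{2} = \left(105 + 4\right)^{2} = 109^{2} = 11881$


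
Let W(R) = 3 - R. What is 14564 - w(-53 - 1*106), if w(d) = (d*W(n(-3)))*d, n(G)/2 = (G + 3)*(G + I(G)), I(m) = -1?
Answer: -61279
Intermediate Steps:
n(G) = 2*(-1 + G)*(3 + G) (n(G) = 2*((G + 3)*(G - 1)) = 2*((3 + G)*(-1 + G)) = 2*((-1 + G)*(3 + G)) = 2*(-1 + G)*(3 + G))
w(d) = 3*d² (w(d) = (d*(3 - (-6 + 2*(-3)² + 4*(-3))))*d = (d*(3 - (-6 + 2*9 - 12)))*d = (d*(3 - (-6 + 18 - 12)))*d = (d*(3 - 1*0))*d = (d*(3 + 0))*d = (d*3)*d = (3*d)*d = 3*d²)
14564 - w(-53 - 1*106) = 14564 - 3*(-53 - 1*106)² = 14564 - 3*(-53 - 106)² = 14564 - 3*(-159)² = 14564 - 3*25281 = 14564 - 1*75843 = 14564 - 75843 = -61279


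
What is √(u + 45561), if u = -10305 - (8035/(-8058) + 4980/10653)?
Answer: √28866586607853253374/28613958 ≈ 187.77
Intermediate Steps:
u = -294851681185/28613958 (u = -10305 - (8035*(-1/8058) + 4980*(1/10653)) = -10305 - (-8035/8058 + 1660/3551) = -10305 - 1*(-15156005/28613958) = -10305 + 15156005/28613958 = -294851681185/28613958 ≈ -10304.)
√(u + 45561) = √(-294851681185/28613958 + 45561) = √(1008828859253/28613958) = √28866586607853253374/28613958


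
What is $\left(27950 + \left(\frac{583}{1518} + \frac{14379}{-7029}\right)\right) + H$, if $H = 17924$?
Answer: $\frac{1648009629}{35926} \approx 45872.0$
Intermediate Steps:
$\left(27950 + \left(\frac{583}{1518} + \frac{14379}{-7029}\right)\right) + H = \left(27950 + \left(\frac{583}{1518} + \frac{14379}{-7029}\right)\right) + 17924 = \left(27950 + \left(583 \cdot \frac{1}{1518} + 14379 \left(- \frac{1}{7029}\right)\right)\right) + 17924 = \left(27950 + \left(\frac{53}{138} - \frac{4793}{2343}\right)\right) + 17924 = \left(27950 - \frac{59695}{35926}\right) + 17924 = \frac{1004072005}{35926} + 17924 = \frac{1648009629}{35926}$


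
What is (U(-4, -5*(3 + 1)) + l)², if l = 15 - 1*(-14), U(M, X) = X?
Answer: 81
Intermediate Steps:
l = 29 (l = 15 + 14 = 29)
(U(-4, -5*(3 + 1)) + l)² = (-5*(3 + 1) + 29)² = (-5*4 + 29)² = (-20 + 29)² = 9² = 81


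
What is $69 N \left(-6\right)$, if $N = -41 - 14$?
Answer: $22770$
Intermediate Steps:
$N = -55$ ($N = -41 - 14 = -55$)
$69 N \left(-6\right) = 69 \left(-55\right) \left(-6\right) = \left(-3795\right) \left(-6\right) = 22770$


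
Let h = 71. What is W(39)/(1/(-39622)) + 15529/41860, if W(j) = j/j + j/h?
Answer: -182442358641/2972060 ≈ -61386.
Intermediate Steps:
W(j) = 1 + j/71 (W(j) = j/j + j/71 = 1 + j*(1/71) = 1 + j/71)
W(39)/(1/(-39622)) + 15529/41860 = (1 + (1/71)*39)/(1/(-39622)) + 15529/41860 = (1 + 39/71)/(-1/39622) + 15529*(1/41860) = (110/71)*(-39622) + 15529/41860 = -4358420/71 + 15529/41860 = -182442358641/2972060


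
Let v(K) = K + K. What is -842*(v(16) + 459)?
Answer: -413422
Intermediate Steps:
v(K) = 2*K
-842*(v(16) + 459) = -842*(2*16 + 459) = -842*(32 + 459) = -842*491 = -413422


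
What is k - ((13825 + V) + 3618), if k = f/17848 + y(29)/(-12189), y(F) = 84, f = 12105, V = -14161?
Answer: -237950220697/72516424 ≈ -3281.3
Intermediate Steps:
k = 48682871/72516424 (k = 12105/17848 + 84/(-12189) = 12105*(1/17848) + 84*(-1/12189) = 12105/17848 - 28/4063 = 48682871/72516424 ≈ 0.67134)
k - ((13825 + V) + 3618) = 48682871/72516424 - ((13825 - 14161) + 3618) = 48682871/72516424 - (-336 + 3618) = 48682871/72516424 - 1*3282 = 48682871/72516424 - 3282 = -237950220697/72516424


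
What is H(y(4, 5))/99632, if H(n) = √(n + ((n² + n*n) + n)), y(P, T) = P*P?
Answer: √34/24908 ≈ 0.00023410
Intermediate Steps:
y(P, T) = P²
H(n) = √(2*n + 2*n²) (H(n) = √(n + ((n² + n²) + n)) = √(n + (2*n² + n)) = √(n + (n + 2*n²)) = √(2*n + 2*n²))
H(y(4, 5))/99632 = (√2*√(4²*(1 + 4²)))/99632 = (√2*√(16*(1 + 16)))*(1/99632) = (√2*√(16*17))*(1/99632) = (√2*√272)*(1/99632) = (√2*(4*√17))*(1/99632) = (4*√34)*(1/99632) = √34/24908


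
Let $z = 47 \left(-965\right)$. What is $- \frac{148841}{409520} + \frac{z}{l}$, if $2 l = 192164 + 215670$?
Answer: $- \frac{48924989797}{83508089840} \approx -0.58587$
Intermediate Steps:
$z = -45355$
$l = 203917$ ($l = \frac{192164 + 215670}{2} = \frac{1}{2} \cdot 407834 = 203917$)
$- \frac{148841}{409520} + \frac{z}{l} = - \frac{148841}{409520} - \frac{45355}{203917} = - \frac{48924989797}{83508089840}$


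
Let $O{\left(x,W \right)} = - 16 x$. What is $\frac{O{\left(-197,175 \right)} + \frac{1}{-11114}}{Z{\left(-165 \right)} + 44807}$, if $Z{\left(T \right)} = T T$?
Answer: $\frac{35031327}{800563648} \approx 0.043758$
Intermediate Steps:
$Z{\left(T \right)} = T^{2}$
$\frac{O{\left(-197,175 \right)} + \frac{1}{-11114}}{Z{\left(-165 \right)} + 44807} = \frac{\left(-16\right) \left(-197\right) + \frac{1}{-11114}}{\left(-165\right)^{2} + 44807} = \frac{3152 - \frac{1}{11114}}{27225 + 44807} = \frac{35031327}{11114 \cdot 72032} = \frac{35031327}{11114} \cdot \frac{1}{72032} = \frac{35031327}{800563648}$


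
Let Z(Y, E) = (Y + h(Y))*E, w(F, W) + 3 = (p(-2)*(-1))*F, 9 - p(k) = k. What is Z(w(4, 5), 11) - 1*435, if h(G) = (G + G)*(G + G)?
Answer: 96244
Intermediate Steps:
p(k) = 9 - k
h(G) = 4*G² (h(G) = (2*G)*(2*G) = 4*G²)
w(F, W) = -3 - 11*F (w(F, W) = -3 + ((9 - 1*(-2))*(-1))*F = -3 + ((9 + 2)*(-1))*F = -3 + (11*(-1))*F = -3 - 11*F)
Z(Y, E) = E*(Y + 4*Y²) (Z(Y, E) = (Y + 4*Y²)*E = E*(Y + 4*Y²))
Z(w(4, 5), 11) - 1*435 = 11*(-3 - 11*4)*(1 + 4*(-3 - 11*4)) - 1*435 = 11*(-3 - 44)*(1 + 4*(-3 - 44)) - 435 = 11*(-47)*(1 + 4*(-47)) - 435 = 11*(-47)*(1 - 188) - 435 = 11*(-47)*(-187) - 435 = 96679 - 435 = 96244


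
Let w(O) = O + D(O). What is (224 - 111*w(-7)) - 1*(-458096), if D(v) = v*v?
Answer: 453658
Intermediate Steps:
D(v) = v²
w(O) = O + O²
(224 - 111*w(-7)) - 1*(-458096) = (224 - (-777)*(1 - 7)) - 1*(-458096) = (224 - (-777)*(-6)) + 458096 = (224 - 111*42) + 458096 = (224 - 4662) + 458096 = -4438 + 458096 = 453658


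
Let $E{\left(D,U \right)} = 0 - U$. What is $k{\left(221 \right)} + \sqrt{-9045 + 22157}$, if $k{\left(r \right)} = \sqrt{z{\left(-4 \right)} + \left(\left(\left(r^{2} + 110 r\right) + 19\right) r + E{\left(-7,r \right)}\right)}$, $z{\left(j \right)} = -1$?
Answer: $2 \sqrt{3278} + 2 \sqrt{4042587} \approx 4135.7$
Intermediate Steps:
$E{\left(D,U \right)} = - U$
$k{\left(r \right)} = \sqrt{-1 - r + r \left(19 + r^{2} + 110 r\right)}$ ($k{\left(r \right)} = \sqrt{-1 + \left(\left(\left(r^{2} + 110 r\right) + 19\right) r - r\right)} = \sqrt{-1 + \left(\left(19 + r^{2} + 110 r\right) r - r\right)} = \sqrt{-1 + \left(r \left(19 + r^{2} + 110 r\right) - r\right)} = \sqrt{-1 + \left(- r + r \left(19 + r^{2} + 110 r\right)\right)} = \sqrt{-1 - r + r \left(19 + r^{2} + 110 r\right)}$)
$k{\left(221 \right)} + \sqrt{-9045 + 22157} = \sqrt{-1 + 221^{3} + 18 \cdot 221 + 110 \cdot 221^{2}} + \sqrt{-9045 + 22157} = \sqrt{-1 + 10793861 + 3978 + 110 \cdot 48841} + \sqrt{13112} = \sqrt{-1 + 10793861 + 3978 + 5372510} + 2 \sqrt{3278} = \sqrt{16170348} + 2 \sqrt{3278} = 2 \sqrt{4042587} + 2 \sqrt{3278} = 2 \sqrt{3278} + 2 \sqrt{4042587}$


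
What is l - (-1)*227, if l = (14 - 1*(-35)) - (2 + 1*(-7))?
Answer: 281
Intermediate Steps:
l = 54 (l = (14 + 35) - (2 - 7) = 49 - 1*(-5) = 49 + 5 = 54)
l - (-1)*227 = 54 - (-1)*227 = 54 - 1*(-227) = 54 + 227 = 281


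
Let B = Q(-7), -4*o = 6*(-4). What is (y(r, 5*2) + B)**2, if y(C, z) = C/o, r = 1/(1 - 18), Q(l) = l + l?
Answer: 2042041/10404 ≈ 196.27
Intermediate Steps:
o = 6 (o = -3*(-4)/2 = -1/4*(-24) = 6)
Q(l) = 2*l
B = -14 (B = 2*(-7) = -14)
r = -1/17 (r = 1/(-17) = -1/17 ≈ -0.058824)
y(C, z) = C/6
(y(r, 5*2) + B)**2 = ((1/6)*(-1/17) - 14)**2 = (-1/102 - 14)**2 = (-1429/102)**2 = 2042041/10404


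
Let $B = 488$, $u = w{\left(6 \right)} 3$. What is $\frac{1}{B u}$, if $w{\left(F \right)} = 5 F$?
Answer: $\frac{1}{43920} \approx 2.2769 \cdot 10^{-5}$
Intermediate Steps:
$u = 90$ ($u = 5 \cdot 6 \cdot 3 = 30 \cdot 3 = 90$)
$\frac{1}{B u} = \frac{1}{488 \cdot 90} = \frac{1}{43920}$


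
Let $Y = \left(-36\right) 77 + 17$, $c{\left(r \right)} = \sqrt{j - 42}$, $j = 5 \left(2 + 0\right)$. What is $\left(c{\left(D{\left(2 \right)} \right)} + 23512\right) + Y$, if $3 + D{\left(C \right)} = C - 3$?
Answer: $20757 + 4 i \sqrt{2} \approx 20757.0 + 5.6569 i$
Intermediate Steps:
$j = 10$ ($j = 5 \cdot 2 = 10$)
$D{\left(C \right)} = -6 + C$ ($D{\left(C \right)} = -3 + \left(C - 3\right) = -3 + \left(-3 + C\right) = -6 + C$)
$c{\left(r \right)} = 4 i \sqrt{2}$ ($c{\left(r \right)} = \sqrt{10 - 42} = \sqrt{-32} = 4 i \sqrt{2}$)
$Y = -2755$ ($Y = -2772 + 17 = -2755$)
$\left(c{\left(D{\left(2 \right)} \right)} + 23512\right) + Y = \left(4 i \sqrt{2} + 23512\right) - 2755 = \left(23512 + 4 i \sqrt{2}\right) - 2755 = 20757 + 4 i \sqrt{2}$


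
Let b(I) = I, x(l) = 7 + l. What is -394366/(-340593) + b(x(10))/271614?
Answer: 35707038935/30836609034 ≈ 1.1579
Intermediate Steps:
-394366/(-340593) + b(x(10))/271614 = -394366/(-340593) + (7 + 10)/271614 = -394366*(-1/340593) + 17*(1/271614) = 394366/340593 + 17/271614 = 35707038935/30836609034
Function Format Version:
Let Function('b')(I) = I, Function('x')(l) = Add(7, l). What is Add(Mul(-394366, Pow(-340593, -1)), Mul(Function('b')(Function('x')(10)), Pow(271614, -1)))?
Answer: Rational(35707038935, 30836609034) ≈ 1.1579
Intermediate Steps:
Add(Mul(-394366, Pow(-340593, -1)), Mul(Function('b')(Function('x')(10)), Pow(271614, -1))) = Add(Mul(-394366, Pow(-340593, -1)), Mul(Add(7, 10), Pow(271614, -1))) = Add(Mul(-394366, Rational(-1, 340593)), Mul(17, Rational(1, 271614))) = Add(Rational(394366, 340593), Rational(17, 271614)) = Rational(35707038935, 30836609034)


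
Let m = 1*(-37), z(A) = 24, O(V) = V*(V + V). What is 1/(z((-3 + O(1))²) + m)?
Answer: -1/13 ≈ -0.076923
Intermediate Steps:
O(V) = 2*V² (O(V) = V*(2*V) = 2*V²)
m = -37
1/(z((-3 + O(1))²) + m) = 1/(24 - 37) = 1/(-13) = -1/13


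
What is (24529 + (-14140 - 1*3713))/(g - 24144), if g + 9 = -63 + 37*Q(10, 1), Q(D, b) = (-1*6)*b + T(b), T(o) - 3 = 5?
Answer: -3338/12071 ≈ -0.27653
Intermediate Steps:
T(o) = 8 (T(o) = 3 + 5 = 8)
Q(D, b) = 8 - 6*b (Q(D, b) = (-1*6)*b + 8 = -6*b + 8 = 8 - 6*b)
g = 2 (g = -9 + (-63 + 37*(8 - 6*1)) = -9 + (-63 + 37*(8 - 6)) = -9 + (-63 + 37*2) = -9 + (-63 + 74) = -9 + 11 = 2)
(24529 + (-14140 - 1*3713))/(g - 24144) = (24529 + (-14140 - 1*3713))/(2 - 24144) = (24529 + (-14140 - 3713))/(-24142) = (24529 - 17853)*(-1/24142) = 6676*(-1/24142) = -3338/12071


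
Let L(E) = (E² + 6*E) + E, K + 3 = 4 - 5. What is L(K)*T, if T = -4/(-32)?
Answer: -3/2 ≈ -1.5000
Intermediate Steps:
K = -4 (K = -3 + (4 - 5) = -3 - 1 = -4)
L(E) = E² + 7*E
T = ⅛ (T = -4*(-1/32) = ⅛ ≈ 0.12500)
L(K)*T = -4*(7 - 4)*(⅛) = -4*3*(⅛) = -12*⅛ = -3/2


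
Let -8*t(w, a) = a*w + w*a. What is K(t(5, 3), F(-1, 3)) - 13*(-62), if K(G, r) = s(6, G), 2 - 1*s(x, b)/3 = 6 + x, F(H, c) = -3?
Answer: 776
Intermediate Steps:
t(w, a) = -a*w/4 (t(w, a) = -(a*w + w*a)/8 = -(a*w + a*w)/8 = -a*w/4)
s(x, b) = -12 - 3*x (s(x, b) = 6 - 3*(6 + x) = 6 + (-18 - 3*x) = -12 - 3*x)
K(G, r) = -30 (K(G, r) = -12 - 3*6 = -12 - 18 = -30)
K(t(5, 3), F(-1, 3)) - 13*(-62) = -30 - 13*(-62) = -30 + 806 = 776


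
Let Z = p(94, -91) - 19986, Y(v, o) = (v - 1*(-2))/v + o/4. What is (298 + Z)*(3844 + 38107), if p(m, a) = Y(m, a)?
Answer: -155446451979/188 ≈ -8.2684e+8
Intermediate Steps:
Y(v, o) = o/4 + (2 + v)/v (Y(v, o) = (v + 2)/v + o*(¼) = (2 + v)/v + o/4 = o/4 + (2 + v)/v)
p(m, a) = 1 + 2/m + a/4
Z = -3761453/188 (Z = (1 + 2/94 + (¼)*(-91)) - 19986 = (1 + 2*(1/94) - 91/4) - 19986 = (1 + 1/47 - 91/4) - 19986 = -4085/188 - 19986 = -3761453/188 ≈ -20008.)
(298 + Z)*(3844 + 38107) = (298 - 3761453/188)*(3844 + 38107) = -3705429/188*41951 = -155446451979/188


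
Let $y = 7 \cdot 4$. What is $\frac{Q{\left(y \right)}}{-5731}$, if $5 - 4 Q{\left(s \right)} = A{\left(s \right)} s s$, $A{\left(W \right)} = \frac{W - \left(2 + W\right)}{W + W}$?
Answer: $- \frac{3}{2084} \approx -0.0014395$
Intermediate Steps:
$y = 28$
$A{\left(W \right)} = - \frac{1}{W}$ ($A{\left(W \right)} = - \frac{2}{2 W} = - 2 \frac{1}{2 W} = - \frac{1}{W}$)
$Q{\left(s \right)} = \frac{5}{4} + \frac{s}{4}$ ($Q{\left(s \right)} = \frac{5}{4} - \frac{- \frac{1}{s} s s}{4} = \frac{5}{4} - \frac{\left(-1\right) s}{4} = \frac{5}{4} + \frac{s}{4}$)
$\frac{Q{\left(y \right)}}{-5731} = \frac{\frac{5}{4} + \frac{1}{4} \cdot 28}{-5731} = \left(\frac{5}{4} + 7\right) \left(- \frac{1}{5731}\right) = \frac{33}{4} \left(- \frac{1}{5731}\right) = - \frac{3}{2084}$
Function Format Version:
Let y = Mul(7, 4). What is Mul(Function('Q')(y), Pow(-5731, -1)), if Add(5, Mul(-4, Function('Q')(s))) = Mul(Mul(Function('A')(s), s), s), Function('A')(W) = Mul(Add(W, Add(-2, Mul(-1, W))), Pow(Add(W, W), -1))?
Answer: Rational(-3, 2084) ≈ -0.0014395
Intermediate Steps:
y = 28
Function('A')(W) = Mul(-1, Pow(W, -1)) (Function('A')(W) = Mul(-2, Pow(Mul(2, W), -1)) = Mul(-2, Mul(Rational(1, 2), Pow(W, -1))) = Mul(-1, Pow(W, -1)))
Function('Q')(s) = Add(Rational(5, 4), Mul(Rational(1, 4), s)) (Function('Q')(s) = Add(Rational(5, 4), Mul(Rational(-1, 4), Mul(Mul(Mul(-1, Pow(s, -1)), s), s))) = Add(Rational(5, 4), Mul(Rational(-1, 4), Mul(-1, s))) = Add(Rational(5, 4), Mul(Rational(1, 4), s)))
Mul(Function('Q')(y), Pow(-5731, -1)) = Mul(Add(Rational(5, 4), Mul(Rational(1, 4), 28)), Pow(-5731, -1)) = Mul(Add(Rational(5, 4), 7), Rational(-1, 5731)) = Mul(Rational(33, 4), Rational(-1, 5731)) = Rational(-3, 2084)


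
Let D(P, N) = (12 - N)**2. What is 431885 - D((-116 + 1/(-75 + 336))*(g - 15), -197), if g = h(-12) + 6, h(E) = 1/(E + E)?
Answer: 388204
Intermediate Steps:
h(E) = 1/(2*E)
g = 143/24 (g = (1/2)/(-12) + 6 = (1/2)*(-1/12) + 6 = -1/24 + 6 = 143/24 ≈ 5.9583)
431885 - D((-116 + 1/(-75 + 336))*(g - 15), -197) = 431885 - (-12 - 197)**2 = 431885 - 1*(-209)**2 = 431885 - 1*43681 = 431885 - 43681 = 388204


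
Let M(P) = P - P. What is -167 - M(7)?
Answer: -167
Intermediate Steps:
M(P) = 0
-167 - M(7) = -167 - 1*0 = -167 + 0 = -167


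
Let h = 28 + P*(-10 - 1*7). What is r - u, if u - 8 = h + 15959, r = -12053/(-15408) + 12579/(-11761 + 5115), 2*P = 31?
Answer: -805521989993/51200784 ≈ -15733.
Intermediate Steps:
P = 31/2 (P = (½)*31 = 31/2 ≈ 15.500)
r = -56856497/51200784 (r = -12053*(-1/15408) + 12579/(-6646) = 12053/15408 + 12579*(-1/6646) = 12053/15408 - 12579/6646 = -56856497/51200784 ≈ -1.1105)
h = -471/2 (h = 28 + 31*(-10 - 1*7)/2 = 28 + 31*(-10 - 7)/2 = 28 + (31/2)*(-17) = 28 - 527/2 = -471/2 ≈ -235.50)
u = 31463/2 (u = 8 + (-471/2 + 15959) = 8 + 31447/2 = 31463/2 ≈ 15732.)
r - u = -56856497/51200784 - 1*31463/2 = -56856497/51200784 - 31463/2 = -805521989993/51200784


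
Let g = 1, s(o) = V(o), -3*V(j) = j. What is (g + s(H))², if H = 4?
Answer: ⅑ ≈ 0.11111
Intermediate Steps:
V(j) = -j/3
s(o) = -o/3
(g + s(H))² = (1 - ⅓*4)² = (1 - 4/3)² = (-⅓)² = ⅑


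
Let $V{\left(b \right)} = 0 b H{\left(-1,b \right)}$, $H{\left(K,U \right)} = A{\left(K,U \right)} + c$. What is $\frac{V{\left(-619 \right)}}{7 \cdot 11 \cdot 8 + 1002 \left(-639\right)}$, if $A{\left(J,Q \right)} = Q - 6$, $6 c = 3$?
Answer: $0$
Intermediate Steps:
$c = \frac{1}{2}$ ($c = \frac{1}{6} \cdot 3 = \frac{1}{2} \approx 0.5$)
$A{\left(J,Q \right)} = -6 + Q$ ($A{\left(J,Q \right)} = Q - 6 = -6 + Q$)
$H{\left(K,U \right)} = - \frac{11}{2} + U$ ($H{\left(K,U \right)} = \left(-6 + U\right) + \frac{1}{2} = - \frac{11}{2} + U$)
$V{\left(b \right)} = 0$ ($V{\left(b \right)} = 0 b \left(- \frac{11}{2} + b\right) = 0 \left(- \frac{11}{2} + b\right) = 0$)
$\frac{V{\left(-619 \right)}}{7 \cdot 11 \cdot 8 + 1002 \left(-639\right)} = \frac{0}{7 \cdot 11 \cdot 8 + 1002 \left(-639\right)} = \frac{0}{77 \cdot 8 - 640278} = \frac{0}{616 - 640278} = \frac{0}{-639662} = 0 \left(- \frac{1}{639662}\right) = 0$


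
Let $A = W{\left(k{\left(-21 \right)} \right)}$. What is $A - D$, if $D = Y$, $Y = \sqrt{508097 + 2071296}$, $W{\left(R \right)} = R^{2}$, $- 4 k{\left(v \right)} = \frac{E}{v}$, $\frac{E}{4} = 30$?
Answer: $\frac{100}{49} - \sqrt{2579393} \approx -1604.0$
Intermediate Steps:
$E = 120$ ($E = 4 \cdot 30 = 120$)
$k{\left(v \right)} = - \frac{30}{v}$ ($k{\left(v \right)} = - \frac{120 \frac{1}{v}}{4} = - \frac{30}{v}$)
$A = \frac{100}{49}$ ($A = \left(- \frac{30}{-21}\right)^{2} = \left(\left(-30\right) \left(- \frac{1}{21}\right)\right)^{2} = \left(\frac{10}{7}\right)^{2} = \frac{100}{49} \approx 2.0408$)
$Y = \sqrt{2579393} \approx 1606.0$
$D = \sqrt{2579393} \approx 1606.0$
$A - D = \frac{100}{49} - \sqrt{2579393}$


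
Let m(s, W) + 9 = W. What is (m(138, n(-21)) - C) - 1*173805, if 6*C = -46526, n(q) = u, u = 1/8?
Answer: -3985429/24 ≈ -1.6606e+5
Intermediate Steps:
u = ⅛ ≈ 0.12500
n(q) = ⅛
m(s, W) = -9 + W
C = -23263/3 (C = (⅙)*(-46526) = -23263/3 ≈ -7754.3)
(m(138, n(-21)) - C) - 1*173805 = ((-9 + ⅛) - 1*(-23263/3)) - 1*173805 = (-71/8 + 23263/3) - 173805 = 185891/24 - 173805 = -3985429/24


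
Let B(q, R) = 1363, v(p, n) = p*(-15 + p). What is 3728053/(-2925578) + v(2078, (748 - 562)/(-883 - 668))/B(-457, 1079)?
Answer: 432297239657/137502166 ≈ 3143.9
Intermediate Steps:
3728053/(-2925578) + v(2078, (748 - 562)/(-883 - 668))/B(-457, 1079) = 3728053/(-2925578) + (2078*(-15 + 2078))/1363 = 3728053*(-1/2925578) + (2078*2063)*(1/1363) = -3728053/2925578 + 4286914*(1/1363) = -3728053/2925578 + 4286914/1363 = 432297239657/137502166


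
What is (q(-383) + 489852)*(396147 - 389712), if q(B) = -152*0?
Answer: 3152197620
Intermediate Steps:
q(B) = 0
(q(-383) + 489852)*(396147 - 389712) = (0 + 489852)*(396147 - 389712) = 489852*6435 = 3152197620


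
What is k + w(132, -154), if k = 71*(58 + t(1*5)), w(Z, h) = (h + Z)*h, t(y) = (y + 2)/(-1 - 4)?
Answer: 37033/5 ≈ 7406.6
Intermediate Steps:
t(y) = -⅖ - y/5 (t(y) = (2 + y)/(-5) = (2 + y)*(-⅕) = -⅖ - y/5)
w(Z, h) = h*(Z + h) (w(Z, h) = (Z + h)*h = h*(Z + h))
k = 20093/5 (k = 71*(58 + (-⅖ - 5/5)) = 71*(58 + (-⅖ - ⅕*5)) = 71*(58 + (-⅖ - 1)) = 71*(58 - 7/5) = 71*(283/5) = 20093/5 ≈ 4018.6)
k + w(132, -154) = 20093/5 - 154*(132 - 154) = 20093/5 - 154*(-22) = 20093/5 + 3388 = 37033/5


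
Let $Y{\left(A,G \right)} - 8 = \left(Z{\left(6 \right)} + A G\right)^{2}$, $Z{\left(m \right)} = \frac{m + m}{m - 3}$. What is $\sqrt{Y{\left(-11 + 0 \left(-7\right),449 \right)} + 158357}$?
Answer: $\sqrt{24512590} \approx 4951.0$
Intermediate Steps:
$Z{\left(m \right)} = \frac{2 m}{-3 + m}$
$Y{\left(A,G \right)} = 8 + \left(4 + A G\right)^{2}$ ($Y{\left(A,G \right)} = 8 + \left(2 \cdot 6 \frac{1}{-3 + 6} + A G\right)^{2} = 8 + \left(2 \cdot 6 \cdot \frac{1}{3} + A G\right)^{2} = 8 + \left(4 + A G\right)^{2}$)
$\sqrt{Y{\left(-11 + 0 \left(-7\right),449 \right)} + 158357} = \sqrt{\left(8 + \left(4 + \left(-11 + 0 \left(-7\right)\right) 449\right)^{2}\right) + 158357} = \sqrt{\left(8 + \left(4 + \left(-11 + 0\right) 449\right)^{2}\right) + 158357} = \sqrt{\left(8 + \left(4 - 4939\right)^{2}\right) + 158357} = \sqrt{\left(8 + \left(-4935\right)^{2}\right) + 158357} = \sqrt{\left(8 + 24354225\right) + 158357} = \sqrt{24354233 + 158357} = \sqrt{24512590}$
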